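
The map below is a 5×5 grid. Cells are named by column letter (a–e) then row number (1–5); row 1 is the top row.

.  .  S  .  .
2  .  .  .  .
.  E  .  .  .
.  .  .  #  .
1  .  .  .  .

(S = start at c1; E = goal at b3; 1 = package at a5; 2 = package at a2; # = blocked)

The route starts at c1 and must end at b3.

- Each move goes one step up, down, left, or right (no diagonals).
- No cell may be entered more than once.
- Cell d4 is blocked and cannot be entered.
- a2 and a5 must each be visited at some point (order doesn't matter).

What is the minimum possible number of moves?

9

Any route passes through a2 and a5 in some order between c1 and b3. Summing Manhattan distances along each leg and taking the cheapest ordering (c1 → a2 → a5 → b3) gives a lower bound of 3 + 3 + 3 = 9 moves.
A route of 9 moves achieves this: c1 → c2 → b2 → a2 → a3 → a4 → a5 → b5 → b4 → b3.
Since 9 matches the lower bound, it is optimal.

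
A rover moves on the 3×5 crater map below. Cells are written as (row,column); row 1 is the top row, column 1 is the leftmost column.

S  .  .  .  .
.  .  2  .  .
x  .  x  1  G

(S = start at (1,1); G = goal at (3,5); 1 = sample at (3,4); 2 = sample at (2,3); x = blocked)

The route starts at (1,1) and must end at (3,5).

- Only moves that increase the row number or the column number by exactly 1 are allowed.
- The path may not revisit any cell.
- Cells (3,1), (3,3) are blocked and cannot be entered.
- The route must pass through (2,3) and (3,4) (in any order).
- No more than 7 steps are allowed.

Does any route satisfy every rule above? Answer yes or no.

One route that works: (1,1) → (2,1) → (2,2) → (2,3) → (2,4) → (3,4) → (3,5).

yes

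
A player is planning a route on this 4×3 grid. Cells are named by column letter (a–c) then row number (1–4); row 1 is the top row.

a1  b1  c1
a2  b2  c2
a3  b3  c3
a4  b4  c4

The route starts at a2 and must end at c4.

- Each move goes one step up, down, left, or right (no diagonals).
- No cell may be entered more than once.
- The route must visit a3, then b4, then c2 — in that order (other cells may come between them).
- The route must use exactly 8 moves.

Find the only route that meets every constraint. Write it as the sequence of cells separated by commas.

a2, a3, a4, b4, b3, b2, c2, c3, c4

The waypoints must appear in the order a3, b4, c2, with no cell reused.
Route from a2: 2× down (reaching a4), right to b4, 2× up (reaching b2), right to c2, 2× down (reaching c4) — 8 moves in all.
Check: order respected (a3 at step 1, b4 at step 3, c2 at step 6); 8 moves as required.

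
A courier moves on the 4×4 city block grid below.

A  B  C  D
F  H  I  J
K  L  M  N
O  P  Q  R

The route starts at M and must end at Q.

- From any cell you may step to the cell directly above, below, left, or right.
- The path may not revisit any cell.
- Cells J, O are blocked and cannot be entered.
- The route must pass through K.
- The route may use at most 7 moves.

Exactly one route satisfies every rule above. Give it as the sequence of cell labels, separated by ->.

The 7-move cap with required stops at K leaves no slack for detours.
Route from M: up to I, 2× left (reaching F), down to K, right to L, down to P, right to Q — 7 moves in all.
Check: all required cells visited; 7 ≤ 7 moves.

M -> I -> H -> F -> K -> L -> P -> Q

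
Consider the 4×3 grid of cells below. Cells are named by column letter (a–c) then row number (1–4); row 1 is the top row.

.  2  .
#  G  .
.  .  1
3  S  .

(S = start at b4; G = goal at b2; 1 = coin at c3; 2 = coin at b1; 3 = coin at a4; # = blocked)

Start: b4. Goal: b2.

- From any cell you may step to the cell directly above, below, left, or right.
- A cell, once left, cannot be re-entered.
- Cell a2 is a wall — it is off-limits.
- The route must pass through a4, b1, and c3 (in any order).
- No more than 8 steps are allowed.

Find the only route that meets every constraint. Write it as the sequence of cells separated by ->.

b4 -> a4 -> a3 -> b3 -> c3 -> c2 -> c1 -> b1 -> b2

Any route must reach a4, b1, and c3 and still end at b2 within 8 moves, so the order of the required stops is forced.
Route from b4: left to a4, up to a3, 2× right (reaching c3), 2× up (reaching c1), left to b1, down to b2 — 8 moves in all.
Check: all required cells visited; 8 ≤ 8 moves.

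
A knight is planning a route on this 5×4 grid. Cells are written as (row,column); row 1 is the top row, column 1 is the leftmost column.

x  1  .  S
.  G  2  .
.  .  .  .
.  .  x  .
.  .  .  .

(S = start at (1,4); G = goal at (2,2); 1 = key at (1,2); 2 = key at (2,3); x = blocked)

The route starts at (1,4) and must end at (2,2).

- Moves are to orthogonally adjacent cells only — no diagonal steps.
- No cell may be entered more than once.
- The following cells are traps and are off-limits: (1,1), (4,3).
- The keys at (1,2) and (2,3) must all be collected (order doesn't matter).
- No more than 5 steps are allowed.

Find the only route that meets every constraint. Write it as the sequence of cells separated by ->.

Any route must reach (1,2) and (2,3) and still end at (2,2) within 5 moves, so the order of the required stops is forced.
Route from (1,4): down 1 to (2,4), left 1 to (2,3), up 1 to (1,3), left 1 to (1,2), down 1 to (2,2) — 5 moves in all.
Check: all required cells visited; 5 ≤ 5 moves.

(1,4) -> (2,4) -> (2,3) -> (1,3) -> (1,2) -> (2,2)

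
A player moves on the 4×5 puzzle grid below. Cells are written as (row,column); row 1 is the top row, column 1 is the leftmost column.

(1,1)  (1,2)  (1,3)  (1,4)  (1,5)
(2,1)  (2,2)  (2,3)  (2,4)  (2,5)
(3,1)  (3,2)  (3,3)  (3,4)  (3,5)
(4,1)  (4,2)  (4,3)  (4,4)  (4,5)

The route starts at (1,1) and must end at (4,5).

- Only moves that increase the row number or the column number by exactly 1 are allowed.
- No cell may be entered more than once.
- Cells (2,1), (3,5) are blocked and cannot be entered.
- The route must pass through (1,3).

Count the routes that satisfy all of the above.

A right/down-only route from (1,1) to (4,5) makes exactly 3 down-moves and 4 right-moves in some order.
With no other constraints that would be C(7,3) = 35 routes.
Split at (1,3) and multiply the segment counts (each segment already excludes blocked cells): (1,1)→(1,3): 1; (1,3)→(4,5): 4; product = 4.
That gives 4 routes.

4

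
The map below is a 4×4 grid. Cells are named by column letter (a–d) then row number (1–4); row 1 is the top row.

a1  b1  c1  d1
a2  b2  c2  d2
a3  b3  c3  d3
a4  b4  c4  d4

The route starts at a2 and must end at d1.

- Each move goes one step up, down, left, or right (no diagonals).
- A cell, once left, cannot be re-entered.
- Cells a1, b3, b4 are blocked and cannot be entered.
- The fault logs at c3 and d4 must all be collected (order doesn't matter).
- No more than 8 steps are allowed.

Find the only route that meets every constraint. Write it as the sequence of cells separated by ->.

The 8-move cap with required stops at c3, d4 leaves no slack for detours.
Route from a2: 2× right (reaching c2), 2× down (reaching c4), right to d4, 3× up (reaching d1) — 8 moves in all.
Check: all required cells visited; 8 ≤ 8 moves.

a2 -> b2 -> c2 -> c3 -> c4 -> d4 -> d3 -> d2 -> d1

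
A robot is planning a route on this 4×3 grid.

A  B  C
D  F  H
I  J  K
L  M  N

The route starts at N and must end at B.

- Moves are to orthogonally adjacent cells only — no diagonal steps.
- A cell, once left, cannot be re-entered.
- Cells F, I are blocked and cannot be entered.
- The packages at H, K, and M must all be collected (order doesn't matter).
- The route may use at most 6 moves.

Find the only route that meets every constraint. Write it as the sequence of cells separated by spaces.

The budget equals the shortest possible length, so every move has to be on a shortest route through the required cells.
Route from N: left to M, up to J, right to K, 2× up (reaching C), left to B — 6 moves in all.
Check: all required cells visited; 6 ≤ 6 moves.

N M J K H C B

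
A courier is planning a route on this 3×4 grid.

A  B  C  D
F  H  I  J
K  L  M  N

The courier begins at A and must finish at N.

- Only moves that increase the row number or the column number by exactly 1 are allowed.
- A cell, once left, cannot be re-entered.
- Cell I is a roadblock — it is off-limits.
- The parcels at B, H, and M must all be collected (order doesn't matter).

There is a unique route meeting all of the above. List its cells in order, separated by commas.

A, B, H, L, M, N

Moves only go right or down, so the column and row indices never decrease.
Route from A: right to B, 2× down (reaching L), 2× right (reaching N) — 5 moves in all.
Check: all required cells visited.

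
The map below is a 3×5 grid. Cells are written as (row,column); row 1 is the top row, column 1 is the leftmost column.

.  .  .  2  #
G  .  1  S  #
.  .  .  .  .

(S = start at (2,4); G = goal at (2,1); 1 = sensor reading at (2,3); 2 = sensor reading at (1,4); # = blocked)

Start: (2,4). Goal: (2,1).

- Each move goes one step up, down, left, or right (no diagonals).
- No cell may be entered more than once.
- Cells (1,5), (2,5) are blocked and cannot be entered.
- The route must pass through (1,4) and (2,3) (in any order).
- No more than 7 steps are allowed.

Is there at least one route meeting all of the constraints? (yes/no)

One route that works: (2,4) → (1,4) → (1,3) → (2,3) → (2,2) → (2,1).

yes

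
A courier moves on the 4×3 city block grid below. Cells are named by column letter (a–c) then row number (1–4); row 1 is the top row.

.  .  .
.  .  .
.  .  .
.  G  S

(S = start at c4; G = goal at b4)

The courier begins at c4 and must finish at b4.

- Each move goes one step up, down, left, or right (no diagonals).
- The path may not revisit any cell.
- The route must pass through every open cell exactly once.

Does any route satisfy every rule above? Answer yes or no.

yes

One route that works: c4 → c3 → c2 → c1 → b1 → a1 → a2 → b2 → b3 → a3 → a4 → b4.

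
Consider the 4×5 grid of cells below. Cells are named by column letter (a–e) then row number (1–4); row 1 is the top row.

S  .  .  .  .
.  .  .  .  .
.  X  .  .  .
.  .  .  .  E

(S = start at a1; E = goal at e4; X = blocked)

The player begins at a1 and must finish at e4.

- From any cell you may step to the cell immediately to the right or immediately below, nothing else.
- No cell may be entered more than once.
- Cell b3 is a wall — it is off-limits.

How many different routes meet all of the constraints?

23

A right/down-only route from a1 to e4 makes exactly 3 down-moves and 4 right-moves in some order.
With no other constraints that would be C(7,3) = 35 routes.
Subtract routes through each blocked cell (inclusion–exclusion for overlaps): − through b3: 12 → 23.
That gives 23 routes.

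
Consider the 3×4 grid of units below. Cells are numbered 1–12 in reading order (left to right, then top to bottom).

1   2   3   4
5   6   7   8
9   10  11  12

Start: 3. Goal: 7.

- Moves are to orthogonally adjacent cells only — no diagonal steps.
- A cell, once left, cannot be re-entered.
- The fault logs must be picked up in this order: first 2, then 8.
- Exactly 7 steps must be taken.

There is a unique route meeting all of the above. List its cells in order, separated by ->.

3 -> 2 -> 6 -> 10 -> 11 -> 12 -> 8 -> 7

The waypoints must appear in the order 2, 8, with no cell reused.
Route from 3: left to 2, 2× down (reaching 10), 2× right (reaching 12), up to 8, left to 7 — 7 moves in all.
Check: order respected (2 at step 1, 8 at step 6); 7 moves as required.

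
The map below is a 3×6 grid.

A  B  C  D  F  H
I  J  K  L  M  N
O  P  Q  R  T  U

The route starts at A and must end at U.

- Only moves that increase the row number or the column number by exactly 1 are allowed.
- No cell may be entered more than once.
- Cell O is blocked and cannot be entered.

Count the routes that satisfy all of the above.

A right/down-only route from A to U makes exactly 2 down-moves and 5 right-moves in some order.
With no other constraints that would be C(7,2) = 21 routes.
Subtract routes through each blocked cell (inclusion–exclusion for overlaps): − through O: 1 → 20.
That gives 20 routes.

20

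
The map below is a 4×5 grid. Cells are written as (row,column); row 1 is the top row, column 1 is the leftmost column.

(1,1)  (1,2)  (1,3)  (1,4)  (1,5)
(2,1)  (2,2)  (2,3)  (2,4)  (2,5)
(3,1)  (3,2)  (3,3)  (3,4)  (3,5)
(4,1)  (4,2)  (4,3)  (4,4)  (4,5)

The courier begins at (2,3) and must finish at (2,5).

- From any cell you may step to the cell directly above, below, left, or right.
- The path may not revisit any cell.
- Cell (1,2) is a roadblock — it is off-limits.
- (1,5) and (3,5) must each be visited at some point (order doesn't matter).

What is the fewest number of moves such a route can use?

10

Any route passes through (1,5) and (3,5) in some order between (2,3) and (2,5). Summing Manhattan distances along each leg and taking the cheapest ordering ((2,3) → (1,5) → (3,5) → (2,5)) gives a lower bound of 3 + 2 + 1 = 6 moves.
The shortest route satisfying every rule uses 10 moves: (2,3) → (3,3) → (4,3) → (4,4) → (4,5) → (3,5) → (3,4) → (2,4) → (1,4) → (1,5) → (2,5).
The bound of 6 isn't tight here; checking systematically, no route of length 6 through 9 satisfies every constraint (on a 4-connected grid the length of any start-to-goal walk has the same parity as the Manhattan bound, so only lengths 6, 8, 10, … need checking), so 10 is the minimum.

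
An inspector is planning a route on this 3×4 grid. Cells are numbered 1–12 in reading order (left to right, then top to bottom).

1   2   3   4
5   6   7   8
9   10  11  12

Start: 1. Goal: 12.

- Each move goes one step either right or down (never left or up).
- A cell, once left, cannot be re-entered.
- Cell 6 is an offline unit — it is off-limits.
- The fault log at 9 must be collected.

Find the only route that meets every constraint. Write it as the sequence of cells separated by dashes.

Moves only go right or down, so the column and row indices never decrease.
Route from 1: down 2 to 9, right 3 to 12 — 5 moves in all.
Check: all required cells visited.

1 - 5 - 9 - 10 - 11 - 12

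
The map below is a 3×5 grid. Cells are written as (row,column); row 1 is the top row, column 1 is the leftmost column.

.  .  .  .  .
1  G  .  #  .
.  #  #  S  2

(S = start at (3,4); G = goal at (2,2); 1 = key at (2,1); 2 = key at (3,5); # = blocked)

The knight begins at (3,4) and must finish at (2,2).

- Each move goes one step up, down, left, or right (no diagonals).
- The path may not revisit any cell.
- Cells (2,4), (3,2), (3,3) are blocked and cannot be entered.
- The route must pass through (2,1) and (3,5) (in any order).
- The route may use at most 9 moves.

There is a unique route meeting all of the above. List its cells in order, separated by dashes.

The 9-move cap with required stops at (2,1), (3,5) leaves no slack for detours.
Route from (3,4): right 1 to (3,5), up 2 to (1,5), left 4 to (1,1), down 1 to (2,1), right 1 to (2,2) — 9 moves in all.
Check: all required cells visited; 9 ≤ 9 moves.

(3,4) - (3,5) - (2,5) - (1,5) - (1,4) - (1,3) - (1,2) - (1,1) - (2,1) - (2,2)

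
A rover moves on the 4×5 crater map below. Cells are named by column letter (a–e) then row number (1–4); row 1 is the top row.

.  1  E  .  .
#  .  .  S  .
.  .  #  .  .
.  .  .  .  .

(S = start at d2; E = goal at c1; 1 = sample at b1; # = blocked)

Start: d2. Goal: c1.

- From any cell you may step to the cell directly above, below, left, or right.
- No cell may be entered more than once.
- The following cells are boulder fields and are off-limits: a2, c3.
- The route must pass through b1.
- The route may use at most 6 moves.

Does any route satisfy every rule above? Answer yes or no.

One route that works: d2 → c2 → b2 → b1 → c1.

yes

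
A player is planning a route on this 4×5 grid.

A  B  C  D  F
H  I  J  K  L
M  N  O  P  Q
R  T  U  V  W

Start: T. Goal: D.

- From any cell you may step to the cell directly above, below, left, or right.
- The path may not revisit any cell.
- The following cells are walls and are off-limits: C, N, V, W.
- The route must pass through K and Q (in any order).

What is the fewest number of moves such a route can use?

Any route passes through K and Q in some order between T and D. Summing Manhattan distances along each leg and taking the cheapest ordering (T → Q → K → D) gives a lower bound of 4 + 2 + 1 = 7 moves.
A route of 7 moves achieves this: T → U → O → P → Q → L → K → D.
Since 7 matches the lower bound, it is optimal.

7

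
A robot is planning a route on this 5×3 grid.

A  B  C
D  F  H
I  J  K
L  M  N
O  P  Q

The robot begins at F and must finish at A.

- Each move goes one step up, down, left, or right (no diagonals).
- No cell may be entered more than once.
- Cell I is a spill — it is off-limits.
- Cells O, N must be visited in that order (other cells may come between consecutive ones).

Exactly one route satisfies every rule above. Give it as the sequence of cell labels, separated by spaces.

The waypoints must appear in the order O, N, with no cell reused.
Route from F: down 2 to M, left 1 to L, down 1 to O, right 2 to Q, up 4 to C, left 2 to A — 12 moves in all.
Check: order respected (O at step 4, N at step 7).

F J M L O P Q N K H C B A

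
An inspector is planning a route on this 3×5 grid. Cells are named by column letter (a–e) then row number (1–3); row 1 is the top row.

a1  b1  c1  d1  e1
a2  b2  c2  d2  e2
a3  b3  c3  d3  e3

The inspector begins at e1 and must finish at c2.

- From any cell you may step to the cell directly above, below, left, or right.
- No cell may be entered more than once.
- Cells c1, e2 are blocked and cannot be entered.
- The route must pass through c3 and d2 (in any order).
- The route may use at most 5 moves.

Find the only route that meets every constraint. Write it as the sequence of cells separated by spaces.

Any route must reach c3 and d2 and still end at c2 within 5 moves, so the order of the required stops is forced.
Route from e1: left 1 to d1, down 2 to d3, left 1 to c3, up 1 to c2 — 5 moves in all.
Check: all required cells visited; 5 ≤ 5 moves.

e1 d1 d2 d3 c3 c2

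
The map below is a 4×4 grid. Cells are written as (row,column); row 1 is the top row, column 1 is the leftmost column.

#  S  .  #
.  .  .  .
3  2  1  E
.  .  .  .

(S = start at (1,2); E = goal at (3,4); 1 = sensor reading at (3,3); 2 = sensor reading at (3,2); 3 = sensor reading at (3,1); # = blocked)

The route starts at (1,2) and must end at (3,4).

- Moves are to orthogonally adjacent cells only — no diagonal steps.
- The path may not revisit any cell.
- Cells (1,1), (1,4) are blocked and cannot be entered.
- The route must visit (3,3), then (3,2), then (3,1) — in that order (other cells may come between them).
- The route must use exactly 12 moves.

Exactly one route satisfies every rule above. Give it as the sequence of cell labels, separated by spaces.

The waypoints must appear in the order (3,3), (3,2), (3,1), with no cell reused.
Route from (1,2): right to (1,3), 2× down (reaching (3,3)), left to (3,2), up to (2,2), left to (2,1), 2× down (reaching (4,1)), 3× right (reaching (4,4)), up to (3,4) — 12 moves in all.
Check: order respected (1 at step 3, 2 at step 4, 3 at step 7); 12 moves as required.

(1,2) (1,3) (2,3) (3,3) (3,2) (2,2) (2,1) (3,1) (4,1) (4,2) (4,3) (4,4) (3,4)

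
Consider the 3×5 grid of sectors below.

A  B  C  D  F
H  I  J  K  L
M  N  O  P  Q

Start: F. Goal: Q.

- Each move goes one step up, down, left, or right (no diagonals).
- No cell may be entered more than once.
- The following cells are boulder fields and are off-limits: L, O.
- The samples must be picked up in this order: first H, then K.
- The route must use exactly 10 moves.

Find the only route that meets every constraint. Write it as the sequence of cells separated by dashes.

The waypoints must appear in the order H, K, with no cell reused.
Route from F: left 4 to A, down 1 to H, right 3 to K, down 1 to P, right 1 to Q — 10 moves in all.
Check: order respected (H at step 5, K at step 8); 10 moves as required.

F - D - C - B - A - H - I - J - K - P - Q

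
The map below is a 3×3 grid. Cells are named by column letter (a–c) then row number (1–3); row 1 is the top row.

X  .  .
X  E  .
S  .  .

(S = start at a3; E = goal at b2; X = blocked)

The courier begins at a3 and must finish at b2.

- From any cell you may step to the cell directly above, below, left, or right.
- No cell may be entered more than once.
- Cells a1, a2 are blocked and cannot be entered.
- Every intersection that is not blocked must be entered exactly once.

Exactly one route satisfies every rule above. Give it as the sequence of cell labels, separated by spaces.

a3 b3 c3 c2 c1 b1 b2

Need to visit all 7 open cells exactly once, starting at a3 and ending at b2.
Cell c1 has only two open neighbours (c2 and b1), so the path must pass straight through it: one of those is the cell it's entered from and the other is where it exits.
Route from a3: 2× right (reaching c3), 2× up (reaching c1), left to b1, down to b2 — 6 moves in all.
Check: all 7 open cells covered.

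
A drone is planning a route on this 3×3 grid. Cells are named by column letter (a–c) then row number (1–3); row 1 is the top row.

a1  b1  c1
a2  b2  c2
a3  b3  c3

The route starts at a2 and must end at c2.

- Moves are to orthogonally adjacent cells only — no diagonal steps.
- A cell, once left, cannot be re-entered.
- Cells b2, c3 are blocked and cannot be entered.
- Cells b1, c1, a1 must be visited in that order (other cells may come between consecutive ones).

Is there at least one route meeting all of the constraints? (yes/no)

Ignoring the required order, 1 revisit-free route from a2 to c2 passes through all of b1, c1, and a1; the waypoint orders that occur are a1 → b1 → c1 (1) — never b1 → c1 → a1.

no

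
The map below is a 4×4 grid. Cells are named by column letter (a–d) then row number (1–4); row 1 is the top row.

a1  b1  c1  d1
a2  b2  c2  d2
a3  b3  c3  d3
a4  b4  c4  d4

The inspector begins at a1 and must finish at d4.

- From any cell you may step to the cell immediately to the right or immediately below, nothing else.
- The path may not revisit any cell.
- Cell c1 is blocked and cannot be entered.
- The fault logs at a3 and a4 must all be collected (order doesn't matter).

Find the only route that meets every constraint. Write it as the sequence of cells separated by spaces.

Moves only go right or down, so the column and row indices never decrease.
Route from a1: down 3 to a4, right 3 to d4 — 6 moves in all.
Check: all required cells visited.

a1 a2 a3 a4 b4 c4 d4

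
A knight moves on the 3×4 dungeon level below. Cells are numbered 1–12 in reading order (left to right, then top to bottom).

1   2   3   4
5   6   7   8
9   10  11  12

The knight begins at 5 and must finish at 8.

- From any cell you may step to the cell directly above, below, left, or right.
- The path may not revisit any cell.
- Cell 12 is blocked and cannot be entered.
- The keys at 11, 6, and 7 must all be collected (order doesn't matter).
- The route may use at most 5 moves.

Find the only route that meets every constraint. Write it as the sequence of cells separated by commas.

The budget equals the shortest possible length, so every move has to be on a shortest route through the required cells.
Route from 5: right to 6, down to 10, right to 11, up to 7, right to 8 — 5 moves in all.
Check: all required cells visited; 5 ≤ 5 moves.

5, 6, 10, 11, 7, 8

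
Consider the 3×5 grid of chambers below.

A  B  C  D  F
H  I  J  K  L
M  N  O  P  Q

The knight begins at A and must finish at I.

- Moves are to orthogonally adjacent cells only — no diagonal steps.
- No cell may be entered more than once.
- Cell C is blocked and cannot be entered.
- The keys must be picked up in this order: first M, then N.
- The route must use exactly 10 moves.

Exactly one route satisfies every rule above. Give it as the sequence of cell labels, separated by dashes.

The waypoints must appear in the order M, N, with no cell reused.
Route from A: down 2 to M, right 4 to Q, up 1 to L, left 3 to I — 10 moves in all.
Check: order respected (M at step 2, N at step 3); 10 moves as required.

A - H - M - N - O - P - Q - L - K - J - I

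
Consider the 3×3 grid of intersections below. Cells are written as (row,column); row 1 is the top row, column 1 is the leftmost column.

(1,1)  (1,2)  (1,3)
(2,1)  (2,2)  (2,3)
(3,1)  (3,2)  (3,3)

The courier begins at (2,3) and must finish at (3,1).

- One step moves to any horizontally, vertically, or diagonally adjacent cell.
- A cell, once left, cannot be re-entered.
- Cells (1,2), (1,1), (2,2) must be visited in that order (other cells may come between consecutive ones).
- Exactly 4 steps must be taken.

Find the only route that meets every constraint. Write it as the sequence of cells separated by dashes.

The waypoints must appear in the order (1,2), (1,1), (2,2), with no cell reused.
Route from (2,3): up-left to (1,2), left to (1,1), down-right to (2,2), down-left to (3,1) — 4 moves in all.
Check: order respected ((1,2) at step 1, (1,1) at step 2, (2,2) at step 3); 4 moves as required.

(2,3) - (1,2) - (1,1) - (2,2) - (3,1)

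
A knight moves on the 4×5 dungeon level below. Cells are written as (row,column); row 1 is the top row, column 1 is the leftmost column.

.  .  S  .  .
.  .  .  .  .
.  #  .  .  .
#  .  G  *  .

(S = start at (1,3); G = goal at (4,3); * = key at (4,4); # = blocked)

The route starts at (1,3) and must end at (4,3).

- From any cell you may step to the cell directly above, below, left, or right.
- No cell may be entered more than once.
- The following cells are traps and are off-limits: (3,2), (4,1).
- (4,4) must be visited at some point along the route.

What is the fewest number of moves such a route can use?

5

Any route passes through (4,4) somewhere between (1,3) and (4,3). Summing Manhattan distances along the two legs ((1,3) → (4,4) → (4,3)) gives a lower bound of 4 + 1 = 5 moves.
A route of 5 moves achieves this: (1,3) → (2,3) → (3,3) → (3,4) → (4,4) → (4,3).
Since 5 matches the lower bound, it is optimal.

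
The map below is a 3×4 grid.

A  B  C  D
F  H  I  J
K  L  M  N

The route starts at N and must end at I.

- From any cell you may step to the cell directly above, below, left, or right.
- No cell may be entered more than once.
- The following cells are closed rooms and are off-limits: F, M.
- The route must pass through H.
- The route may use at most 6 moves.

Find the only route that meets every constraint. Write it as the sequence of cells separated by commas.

N, J, D, C, B, H, I

The 6-move cap with required stops at H leaves no slack for detours.
Route from N: up 2 to D, left 2 to B, down 1 to H, right 1 to I — 6 moves in all.
Check: all required cells visited; 6 ≤ 6 moves.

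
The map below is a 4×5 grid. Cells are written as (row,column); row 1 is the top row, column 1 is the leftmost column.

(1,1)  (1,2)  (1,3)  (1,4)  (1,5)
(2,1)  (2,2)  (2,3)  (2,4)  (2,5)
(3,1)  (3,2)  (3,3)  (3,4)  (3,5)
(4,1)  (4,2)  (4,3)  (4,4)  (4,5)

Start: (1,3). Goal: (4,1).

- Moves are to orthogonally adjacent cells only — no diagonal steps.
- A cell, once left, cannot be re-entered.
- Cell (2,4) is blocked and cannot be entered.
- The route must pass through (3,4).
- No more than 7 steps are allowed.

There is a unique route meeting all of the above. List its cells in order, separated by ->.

The budget equals the shortest possible length, so every move has to be on a shortest route through the required cells.
Route from (1,3): down 2 to (3,3), right 1 to (3,4), down 1 to (4,4), left 3 to (4,1) — 7 moves in all.
Check: all required cells visited; 7 ≤ 7 moves.

(1,3) -> (2,3) -> (3,3) -> (3,4) -> (4,4) -> (4,3) -> (4,2) -> (4,1)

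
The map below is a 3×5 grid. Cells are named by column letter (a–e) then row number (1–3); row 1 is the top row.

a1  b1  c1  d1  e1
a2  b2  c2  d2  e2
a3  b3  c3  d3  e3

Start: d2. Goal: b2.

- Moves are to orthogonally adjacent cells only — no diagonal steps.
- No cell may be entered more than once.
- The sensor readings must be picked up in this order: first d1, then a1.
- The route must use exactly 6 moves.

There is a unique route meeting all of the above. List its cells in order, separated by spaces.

The waypoints must appear in the order d1, a1, with no cell reused.
Route from d2: up to d1, 3× left (reaching a1), down to a2, right to b2 — 6 moves in all.
Check: order respected (d1 at step 1, a1 at step 4); 6 moves as required.

d2 d1 c1 b1 a1 a2 b2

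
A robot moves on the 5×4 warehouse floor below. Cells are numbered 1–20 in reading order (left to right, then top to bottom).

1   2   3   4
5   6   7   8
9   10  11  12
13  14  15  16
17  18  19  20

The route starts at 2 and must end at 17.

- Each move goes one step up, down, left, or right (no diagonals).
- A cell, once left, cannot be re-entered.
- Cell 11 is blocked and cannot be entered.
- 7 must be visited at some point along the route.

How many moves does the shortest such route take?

Any route passes through 7 somewhere between 2 and 17. Summing Manhattan distances along the two legs (2 → 7 → 17) gives a lower bound of 2 + 5 = 7 moves.
A route of 7 moves achieves this: 2 → 3 → 7 → 6 → 10 → 14 → 18 → 17.
Since 7 matches the lower bound, it is optimal.

7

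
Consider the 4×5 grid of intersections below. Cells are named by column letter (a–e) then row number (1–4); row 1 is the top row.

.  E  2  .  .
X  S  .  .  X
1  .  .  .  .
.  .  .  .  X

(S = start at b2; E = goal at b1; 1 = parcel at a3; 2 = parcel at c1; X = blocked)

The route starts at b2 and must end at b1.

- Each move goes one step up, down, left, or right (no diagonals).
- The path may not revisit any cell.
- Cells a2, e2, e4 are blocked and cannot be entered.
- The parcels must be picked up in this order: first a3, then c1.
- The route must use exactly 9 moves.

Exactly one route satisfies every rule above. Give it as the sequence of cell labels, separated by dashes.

b2 - b3 - a3 - a4 - b4 - c4 - c3 - c2 - c1 - b1

The waypoints must appear in the order a3, c1, with no cell reused.
Route from b2: down 1 to b3, left 1 to a3, down 1 to a4, right 2 to c4, up 3 to c1, left 1 to b1 — 9 moves in all.
Check: order respected (1 at step 2, 2 at step 8); 9 moves as required.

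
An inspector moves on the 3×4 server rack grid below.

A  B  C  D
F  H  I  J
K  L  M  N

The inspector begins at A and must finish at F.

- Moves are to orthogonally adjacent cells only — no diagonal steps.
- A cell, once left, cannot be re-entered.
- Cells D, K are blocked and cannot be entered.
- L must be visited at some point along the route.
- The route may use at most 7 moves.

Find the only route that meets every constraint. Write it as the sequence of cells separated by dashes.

Any route must reach L and still end at F within 7 moves, so the order of the required stops is forced.
Route from A: 2× right (reaching C), 2× down (reaching M), left to L, up to H, left to F — 7 moves in all.
Check: all required cells visited; 7 ≤ 7 moves.

A - B - C - I - M - L - H - F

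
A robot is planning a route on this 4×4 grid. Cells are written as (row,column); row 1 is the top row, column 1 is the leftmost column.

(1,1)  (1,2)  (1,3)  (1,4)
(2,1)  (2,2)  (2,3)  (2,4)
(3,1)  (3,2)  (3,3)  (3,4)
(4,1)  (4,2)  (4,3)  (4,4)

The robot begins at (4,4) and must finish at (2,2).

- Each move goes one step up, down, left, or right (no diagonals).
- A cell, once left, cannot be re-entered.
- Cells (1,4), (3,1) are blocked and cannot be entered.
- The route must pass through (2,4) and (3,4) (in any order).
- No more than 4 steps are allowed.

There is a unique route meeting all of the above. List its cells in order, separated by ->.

Any route must reach (2,4) and (3,4) and still end at (2,2) within 4 moves, so the order of the required stops is forced.
Route from (4,4): 2× up (reaching (2,4)), 2× left (reaching (2,2)) — 4 moves in all.
Check: all required cells visited; 4 ≤ 4 moves.

(4,4) -> (3,4) -> (2,4) -> (2,3) -> (2,2)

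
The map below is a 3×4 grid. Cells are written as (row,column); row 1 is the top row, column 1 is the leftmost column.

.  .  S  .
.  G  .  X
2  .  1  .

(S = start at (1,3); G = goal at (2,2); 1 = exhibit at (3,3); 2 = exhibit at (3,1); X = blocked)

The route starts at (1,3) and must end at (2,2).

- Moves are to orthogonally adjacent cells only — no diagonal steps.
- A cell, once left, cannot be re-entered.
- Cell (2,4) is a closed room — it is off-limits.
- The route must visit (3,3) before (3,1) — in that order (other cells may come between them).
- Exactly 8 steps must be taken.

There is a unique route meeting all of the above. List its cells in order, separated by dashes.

(1,3) - (2,3) - (3,3) - (3,2) - (3,1) - (2,1) - (1,1) - (1,2) - (2,2)

The waypoints must appear in the order (3,3), (3,1), with no cell reused.
Route from (1,3): 2× down (reaching (3,3)), 2× left (reaching (3,1)), 2× up (reaching (1,1)), right to (1,2), down to (2,2) — 8 moves in all.
Check: order respected (1 at step 2, 2 at step 4); 8 moves as required.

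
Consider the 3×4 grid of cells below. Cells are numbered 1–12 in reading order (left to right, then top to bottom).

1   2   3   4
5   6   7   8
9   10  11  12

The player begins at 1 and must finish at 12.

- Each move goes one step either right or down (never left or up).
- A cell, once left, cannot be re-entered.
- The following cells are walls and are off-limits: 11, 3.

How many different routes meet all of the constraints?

A right/down-only route from 1 to 12 makes exactly 2 down-moves and 3 right-moves in some order.
With no other constraints that would be C(5,2) = 10 routes.
Subtract routes through each blocked cell (inclusion–exclusion for overlaps): − through 3: 3 − through 11: 6 + through 3&11: 1 → 2.
That gives 2 routes.

2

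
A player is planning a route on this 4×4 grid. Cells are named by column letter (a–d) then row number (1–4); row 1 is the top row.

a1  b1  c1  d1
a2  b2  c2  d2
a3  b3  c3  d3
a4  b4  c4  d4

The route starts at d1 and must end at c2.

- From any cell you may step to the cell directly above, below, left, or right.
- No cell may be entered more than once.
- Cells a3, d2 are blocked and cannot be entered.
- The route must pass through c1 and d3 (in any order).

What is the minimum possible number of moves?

10

Any route passes through c1 and d3 in some order between d1 and c2. Summing Manhattan distances along each leg and taking the cheapest ordering (d1 → d3 → c1 → c2) gives a lower bound of 2 + 3 + 1 = 6 moves.
The shortest route satisfying every rule uses 10 moves: d1 → c1 → b1 → b2 → b3 → b4 → c4 → d4 → d3 → c3 → c2.
The bound of 6 isn't tight here; checking systematically, no route of length 6 through 9 satisfies every constraint (on a 4-connected grid the length of any start-to-goal walk has the same parity as the Manhattan bound, so only lengths 6, 8, 10, … need checking), so 10 is the minimum.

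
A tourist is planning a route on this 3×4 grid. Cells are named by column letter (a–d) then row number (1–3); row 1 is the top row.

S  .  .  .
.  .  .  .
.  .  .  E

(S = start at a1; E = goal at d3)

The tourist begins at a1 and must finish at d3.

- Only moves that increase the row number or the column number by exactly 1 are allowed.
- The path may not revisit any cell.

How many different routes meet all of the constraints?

10

A right/down-only route from a1 to d3 makes exactly 2 down-moves and 3 right-moves in some order.
With no other constraints that would be C(5,2) = 10 routes.
That gives 10 routes.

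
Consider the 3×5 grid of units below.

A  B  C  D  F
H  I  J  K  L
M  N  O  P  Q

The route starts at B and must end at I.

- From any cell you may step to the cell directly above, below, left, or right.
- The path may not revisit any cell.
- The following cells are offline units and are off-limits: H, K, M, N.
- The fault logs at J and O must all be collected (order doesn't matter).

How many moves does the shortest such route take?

9

Any route passes through J and O in some order between B and I. Summing Manhattan distances along each leg and taking the cheapest ordering (B → O → J → I) gives a lower bound of 3 + 1 + 1 = 5 moves.
The shortest route satisfying every rule uses 9 moves: B → C → D → F → L → Q → P → O → J → I.
The no-revisit rule (legs can't share cells) pushes the minimum above the 5-move bound; an exhaustive check rules out every length from 5 to 8 (on a 4-connected grid the length of any start-to-goal walk has the same parity as the Manhattan bound, so only lengths 5, 7, 9, … need checking), leaving 9 as the minimum.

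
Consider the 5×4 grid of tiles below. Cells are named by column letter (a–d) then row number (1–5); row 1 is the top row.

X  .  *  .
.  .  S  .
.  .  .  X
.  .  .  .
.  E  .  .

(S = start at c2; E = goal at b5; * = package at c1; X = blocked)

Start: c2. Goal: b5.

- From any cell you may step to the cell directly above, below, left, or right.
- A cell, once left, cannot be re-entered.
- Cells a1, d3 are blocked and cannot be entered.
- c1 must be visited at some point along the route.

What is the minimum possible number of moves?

Any route passes through c1 somewhere between c2 and b5. Summing Manhattan distances along the two legs (c2 → c1 → b5) gives a lower bound of 1 + 5 = 6 moves.
A route of 6 moves achieves this: c2 → c1 → b1 → b2 → b3 → b4 → b5.
Since 6 matches the lower bound, it is optimal.

6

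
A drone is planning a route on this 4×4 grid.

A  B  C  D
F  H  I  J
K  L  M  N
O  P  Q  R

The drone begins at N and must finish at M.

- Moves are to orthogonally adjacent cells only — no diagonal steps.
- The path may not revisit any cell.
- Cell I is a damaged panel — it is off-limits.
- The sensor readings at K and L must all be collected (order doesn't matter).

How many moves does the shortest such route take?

Any route passes through K and L in some order between N and M. Summing Manhattan distances along each leg and taking the cheapest ordering (N → L → K → M) gives a lower bound of 2 + 1 + 2 = 5 moves.
The shortest route satisfying every rule uses 7 moves: N → R → Q → P → O → K → L → M.
The no-revisit rule (legs can't share cells) pushes the minimum above the 5-move bound; an exhaustive check rules out every length from 5 to 6, leaving 7 as the minimum.

7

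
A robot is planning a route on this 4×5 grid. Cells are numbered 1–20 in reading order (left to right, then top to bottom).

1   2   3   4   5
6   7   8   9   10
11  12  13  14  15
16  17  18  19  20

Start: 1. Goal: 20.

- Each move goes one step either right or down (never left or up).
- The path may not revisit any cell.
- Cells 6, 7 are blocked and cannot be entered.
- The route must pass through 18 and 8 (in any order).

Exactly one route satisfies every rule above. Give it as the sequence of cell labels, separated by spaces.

1 2 3 8 13 18 19 20

Moves only go right or down, so the column and row indices never decrease.
Route from 1: right 2 to 3, down 3 to 18, right 2 to 20 — 7 moves in all.
Check: all required cells visited.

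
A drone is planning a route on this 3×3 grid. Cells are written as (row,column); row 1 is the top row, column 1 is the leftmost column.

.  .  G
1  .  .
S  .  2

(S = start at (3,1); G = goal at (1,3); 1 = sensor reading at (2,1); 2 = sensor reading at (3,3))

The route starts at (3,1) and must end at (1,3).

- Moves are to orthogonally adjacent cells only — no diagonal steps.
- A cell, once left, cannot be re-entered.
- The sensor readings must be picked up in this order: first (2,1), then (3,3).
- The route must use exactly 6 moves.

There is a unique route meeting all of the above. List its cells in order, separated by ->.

(3,1) -> (2,1) -> (2,2) -> (3,2) -> (3,3) -> (2,3) -> (1,3)

The waypoints must appear in the order (2,1), (3,3), with no cell reused.
Route from (3,1): up to (2,1), right to (2,2), down to (3,2), right to (3,3), 2× up (reaching (1,3)) — 6 moves in all.
Check: order respected (1 at step 1, 2 at step 4); 6 moves as required.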